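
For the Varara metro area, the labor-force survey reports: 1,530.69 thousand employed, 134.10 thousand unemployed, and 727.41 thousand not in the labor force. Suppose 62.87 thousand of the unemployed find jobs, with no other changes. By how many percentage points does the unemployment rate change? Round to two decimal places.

The unemployment rate changes by −3.78 percentage points.

Initially, labor force = 1,530.69 + 134.10 = 1,664.79 thousand, so u = 134.10/1,664.79 = 8.06%.
After the change, unemployed falls and employed rises by 62.87; labor force unchanged → E = 1,593.56, U = 71.23, labor force = 1,664.79 thousand.
New unemployment rate = 71.23 / 1,664.79 = 4.28%.
Change = 4.28% − 8.06% = −3.78 percentage points.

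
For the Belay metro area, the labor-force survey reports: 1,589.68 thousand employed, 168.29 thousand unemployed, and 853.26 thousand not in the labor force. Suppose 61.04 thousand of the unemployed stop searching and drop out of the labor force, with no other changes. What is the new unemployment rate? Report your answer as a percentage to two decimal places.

Initially, labor force = 1,589.68 + 168.29 = 1,757.97 thousand, so u = 168.29/1,757.97 = 9.57%.
After the change, unemployed and labor force both fall by 61.04 → E = 1,589.68, U = 107.25, labor force = 1,696.93 thousand.
New unemployment rate = 107.25 / 1,696.93 = 6.32%.

New unemployment rate ≈ 6.32%.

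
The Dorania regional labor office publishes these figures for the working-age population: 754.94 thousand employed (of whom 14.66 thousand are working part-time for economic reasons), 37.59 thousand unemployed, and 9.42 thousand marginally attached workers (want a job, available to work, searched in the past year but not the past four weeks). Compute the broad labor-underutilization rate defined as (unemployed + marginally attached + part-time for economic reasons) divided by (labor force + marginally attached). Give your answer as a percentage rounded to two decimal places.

Broad underutilization rate ≈ 7.69%.

Labor force = 754.94 + 37.59 = 792.53 thousand.
Numerator = 37.59 + 9.42 + 14.66 = 61.67 thousand.
Denominator = 792.53 + 9.42 = 801.95 thousand.
Broad rate = 61.67 / 801.95 = 7.69%.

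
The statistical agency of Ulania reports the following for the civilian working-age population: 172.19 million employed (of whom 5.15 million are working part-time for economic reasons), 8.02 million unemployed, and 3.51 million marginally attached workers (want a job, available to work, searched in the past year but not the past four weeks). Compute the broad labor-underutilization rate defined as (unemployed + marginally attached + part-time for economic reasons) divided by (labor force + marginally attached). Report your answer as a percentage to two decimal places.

Broad underutilization rate ≈ 9.08%.

Labor force = 172.19 + 8.02 = 180.21 million.
Numerator = 8.02 + 3.51 + 5.15 = 16.68 million.
Denominator = 180.21 + 3.51 = 183.72 million.
Broad rate = 16.68 / 183.72 = 9.08%.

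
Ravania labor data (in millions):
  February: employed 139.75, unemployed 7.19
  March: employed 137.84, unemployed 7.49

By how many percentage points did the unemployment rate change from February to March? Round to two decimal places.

The unemployment rate changed by +0.26 percentage points.

February: labor force = 139.75 + 7.19 = 146.94; u = 7.19/146.94 = 4.89%.
March: labor force = 137.84 + 7.49 = 145.33; u = 7.49/145.33 = 5.15%.
Change = 5.15% − 4.89% = +0.26 pp.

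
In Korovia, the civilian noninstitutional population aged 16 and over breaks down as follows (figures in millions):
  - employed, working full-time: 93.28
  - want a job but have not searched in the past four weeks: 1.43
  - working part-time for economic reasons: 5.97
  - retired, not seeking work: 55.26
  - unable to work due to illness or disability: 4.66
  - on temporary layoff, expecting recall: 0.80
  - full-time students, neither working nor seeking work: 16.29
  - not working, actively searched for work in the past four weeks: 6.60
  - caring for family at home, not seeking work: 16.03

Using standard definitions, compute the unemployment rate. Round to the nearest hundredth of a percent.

Unemployment rate ≈ 6.94%.

Employed = 93.28 + 5.97 = 99.25 million (anyone who worked, including part-time for economic reasons, counts as employed).
Unemployed = 0.80 + 6.60 = 7.40 million (jobless and actively searching, or on temporary layoff).
Labor force = 99.25 + 7.40 = 106.65 million.
Unemployment rate = 7.40 / 106.65 = 6.94%.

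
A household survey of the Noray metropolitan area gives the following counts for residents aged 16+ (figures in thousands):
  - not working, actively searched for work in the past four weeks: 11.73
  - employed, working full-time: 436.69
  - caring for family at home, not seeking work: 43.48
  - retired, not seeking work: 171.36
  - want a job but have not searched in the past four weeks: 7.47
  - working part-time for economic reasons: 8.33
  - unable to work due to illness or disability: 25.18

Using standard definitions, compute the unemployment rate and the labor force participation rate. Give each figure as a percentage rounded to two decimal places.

Employed = 436.69 + 8.33 = 445.02 thousand (anyone who worked, including part-time for economic reasons, counts as employed).
Unemployed = 11.73 thousand.
Labor force = 445.02 + 11.73 = 456.75 thousand.
Not in labor force = 43.48 + 171.36 + 7.47 + 25.18 = 247.49 thousand (those not working and not actively searching are outside the labor force — including those who want a job but have given up searching).
Civilian working-age population = 456.75 + 247.49 = 704.24 thousand.
Unemployment rate = 11.73 / 456.75 = 2.57%.
Labor force participation rate = 456.75 / 704.24 = 64.86%.

Unemployment rate ≈ 2.57%; labor force participation rate ≈ 64.86%.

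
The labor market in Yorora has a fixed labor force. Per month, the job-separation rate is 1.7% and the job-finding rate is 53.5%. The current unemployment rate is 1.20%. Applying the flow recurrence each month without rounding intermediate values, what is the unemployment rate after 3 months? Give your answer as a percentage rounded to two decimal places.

With a fixed labor force, u_{t+1} = u_t + s·(1−u_t) − f·u_t = u_t·(1−s−f) + s.
Here 1−s−f = 0.448 and s = 0.017.
u_1 = 0.012000 × 0.448 + 0.017 = 0.022376.
u_2 = 0.022376 × 0.448 + 0.017 = 0.027024.
u_3 = 0.027024 × 0.448 + 0.017 = 0.029107.

Unemployment rate after three months ≈ 2.91%.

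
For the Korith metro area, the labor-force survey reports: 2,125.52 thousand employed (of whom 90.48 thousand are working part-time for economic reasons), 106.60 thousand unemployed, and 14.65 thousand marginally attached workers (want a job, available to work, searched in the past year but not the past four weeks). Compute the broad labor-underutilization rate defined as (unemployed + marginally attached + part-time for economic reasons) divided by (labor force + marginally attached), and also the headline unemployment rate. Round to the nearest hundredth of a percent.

Broad underutilization rate ≈ 9.42%; headline unemployment rate ≈ 4.78%.

Labor force = 2,125.52 + 106.60 = 2,232.12 thousand.
Numerator = 106.60 + 14.65 + 90.48 = 211.73 thousand.
Denominator = 2,232.12 + 14.65 = 2,246.77 thousand.
Broad rate = 211.73 / 2,246.77 = 9.42%.
Headline unemployment rate = 106.60 / 2,232.12 = 4.78%.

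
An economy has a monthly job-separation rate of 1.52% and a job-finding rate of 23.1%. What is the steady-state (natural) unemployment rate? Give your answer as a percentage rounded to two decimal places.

At steady state the flows balance: s·E = f·U, so U/(E+U) = s/(s+f).
u* = 1.52 / (1.52 + 23.1) = 1.52 / 24.62 = 6.17%.

Steady-state unemployment rate ≈ 6.17%.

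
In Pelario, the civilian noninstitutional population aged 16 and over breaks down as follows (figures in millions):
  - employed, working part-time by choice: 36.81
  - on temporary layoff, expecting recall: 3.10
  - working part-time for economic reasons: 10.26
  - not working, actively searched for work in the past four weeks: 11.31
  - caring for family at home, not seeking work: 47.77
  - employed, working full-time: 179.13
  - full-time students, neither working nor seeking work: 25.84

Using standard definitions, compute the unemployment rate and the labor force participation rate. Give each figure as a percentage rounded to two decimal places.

Employed = 36.81 + 10.26 + 179.13 = 226.20 million (anyone who worked, including part-time for economic reasons, counts as employed).
Unemployed = 3.10 + 11.31 = 14.41 million (jobless and actively searching, or on temporary layoff).
Labor force = 226.20 + 14.41 = 240.61 million.
Not in labor force = 47.77 + 25.84 = 73.61 million (those not working and not actively searching are outside the labor force).
Civilian working-age population = 240.61 + 73.61 = 314.22 million.
Unemployment rate = 14.41 / 240.61 = 5.99%.
Labor force participation rate = 240.61 / 314.22 = 76.57%.

Unemployment rate ≈ 5.99%; labor force participation rate ≈ 76.57%.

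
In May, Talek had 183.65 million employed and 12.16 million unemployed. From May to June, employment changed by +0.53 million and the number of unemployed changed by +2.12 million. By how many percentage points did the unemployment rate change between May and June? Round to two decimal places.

May: labor force = 183.65 + 12.16 = 195.81; u = 12.16/195.81 = 6.21%.
June: labor force = 184.18 + 14.28 = 198.46; u = 14.28/198.46 = 7.20%.
Change = 7.20% − 6.21% = +0.99 pp.

The unemployment rate changed by +0.99 percentage points.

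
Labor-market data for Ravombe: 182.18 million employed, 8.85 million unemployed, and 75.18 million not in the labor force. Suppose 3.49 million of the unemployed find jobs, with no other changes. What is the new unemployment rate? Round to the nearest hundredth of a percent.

New unemployment rate ≈ 2.81%.

Initially, labor force = 182.18 + 8.85 = 191.03 million, so u = 8.85/191.03 = 4.63%.
After the change, unemployed falls and employed rises by 3.49; labor force unchanged → E = 185.67, U = 5.36, labor force = 191.03 million.
New unemployment rate = 5.36 / 191.03 = 2.81%.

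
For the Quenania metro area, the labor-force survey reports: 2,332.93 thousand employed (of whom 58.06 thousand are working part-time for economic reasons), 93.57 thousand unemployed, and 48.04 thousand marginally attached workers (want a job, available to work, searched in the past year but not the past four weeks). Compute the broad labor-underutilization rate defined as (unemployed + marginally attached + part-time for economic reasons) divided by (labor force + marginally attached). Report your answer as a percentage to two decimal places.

Labor force = 2,332.93 + 93.57 = 2,426.50 thousand.
Numerator = 93.57 + 48.04 + 58.06 = 199.67 thousand.
Denominator = 2,426.50 + 48.04 = 2,474.54 thousand.
Broad rate = 199.67 / 2,474.54 = 8.07%.

Broad underutilization rate ≈ 8.07%.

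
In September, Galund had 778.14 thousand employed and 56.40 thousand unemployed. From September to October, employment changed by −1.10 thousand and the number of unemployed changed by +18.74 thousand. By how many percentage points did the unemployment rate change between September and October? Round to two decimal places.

The unemployment rate changed by +2.06 percentage points.

September: labor force = 778.14 + 56.40 = 834.54; u = 56.40/834.54 = 6.76%.
October: labor force = 777.04 + 75.14 = 852.18; u = 75.14/852.18 = 8.82%.
Change = 8.82% − 6.76% = +2.06 pp.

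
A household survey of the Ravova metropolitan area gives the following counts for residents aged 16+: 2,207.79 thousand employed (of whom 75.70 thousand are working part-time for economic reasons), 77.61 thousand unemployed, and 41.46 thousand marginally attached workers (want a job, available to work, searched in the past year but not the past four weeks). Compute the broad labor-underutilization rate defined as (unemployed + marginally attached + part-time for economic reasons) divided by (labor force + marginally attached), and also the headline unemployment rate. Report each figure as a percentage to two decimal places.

Labor force = 2,207.79 + 77.61 = 2,285.40 thousand.
Numerator = 77.61 + 41.46 + 75.70 = 194.77 thousand.
Denominator = 2,285.40 + 41.46 = 2,326.86 thousand.
Broad rate = 194.77 / 2,326.86 = 8.37%.
Headline unemployment rate = 77.61 / 2,285.40 = 3.40%.

Broad underutilization rate ≈ 8.37%; headline unemployment rate ≈ 3.40%.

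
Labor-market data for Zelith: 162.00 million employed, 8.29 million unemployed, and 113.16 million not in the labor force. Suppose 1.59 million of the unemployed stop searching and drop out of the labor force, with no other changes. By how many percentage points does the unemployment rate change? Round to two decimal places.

The unemployment rate changes by −0.90 percentage points.

Initially, labor force = 162.00 + 8.29 = 170.29 million, so u = 8.29/170.29 = 4.87%.
After the change, unemployed and labor force both fall by 1.59 → E = 162.00, U = 6.70, labor force = 168.70 million.
New unemployment rate = 6.70 / 168.70 = 3.97%.
Change = 3.97% − 4.87% = −0.90 percentage points.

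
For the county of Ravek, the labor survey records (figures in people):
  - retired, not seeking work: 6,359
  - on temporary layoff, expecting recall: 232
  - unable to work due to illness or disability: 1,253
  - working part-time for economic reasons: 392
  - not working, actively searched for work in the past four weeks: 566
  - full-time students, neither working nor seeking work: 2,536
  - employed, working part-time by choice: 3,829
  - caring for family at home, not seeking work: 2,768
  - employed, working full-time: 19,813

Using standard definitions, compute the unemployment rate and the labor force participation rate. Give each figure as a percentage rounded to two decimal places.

Employed = 392 + 3,829 + 19,813 = 24,034 (anyone who worked, including part-time for economic reasons, counts as employed).
Unemployed = 232 + 566 = 798 (jobless and actively searching, or on temporary layoff).
Labor force = 24,034 + 798 = 24,832.
Not in labor force = 6,359 + 1,253 + 2,536 + 2,768 = 12,916 (those not working and not actively searching are outside the labor force).
Civilian working-age population = 24,832 + 12,916 = 37,748.
Unemployment rate = 798 / 24,832 = 3.21%.
Labor force participation rate = 24,832 / 37,748 = 65.78%.

Unemployment rate ≈ 3.21%; labor force participation rate ≈ 65.78%.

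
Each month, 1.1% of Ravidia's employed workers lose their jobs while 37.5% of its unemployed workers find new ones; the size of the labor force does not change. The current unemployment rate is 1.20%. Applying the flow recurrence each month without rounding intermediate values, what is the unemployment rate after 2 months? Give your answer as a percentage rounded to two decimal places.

With a fixed labor force, u_{t+1} = u_t + s·(1−u_t) − f·u_t = u_t·(1−s−f) + s.
Here 1−s−f = 0.614 and s = 0.011.
u_1 = 0.012000 × 0.614 + 0.011 = 0.018368.
u_2 = 0.018368 × 0.614 + 0.011 = 0.022278.

Unemployment rate after two months ≈ 2.23%.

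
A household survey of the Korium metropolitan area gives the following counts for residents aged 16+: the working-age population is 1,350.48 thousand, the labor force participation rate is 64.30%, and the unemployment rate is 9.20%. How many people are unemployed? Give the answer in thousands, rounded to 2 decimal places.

About 79.89 thousand are unemployed.

Labor force = 0.6430 × 1,350.48 = 868.36 thousand.
Unemployed = 0.0920 × 868.36 ≈ 79.89 thousand.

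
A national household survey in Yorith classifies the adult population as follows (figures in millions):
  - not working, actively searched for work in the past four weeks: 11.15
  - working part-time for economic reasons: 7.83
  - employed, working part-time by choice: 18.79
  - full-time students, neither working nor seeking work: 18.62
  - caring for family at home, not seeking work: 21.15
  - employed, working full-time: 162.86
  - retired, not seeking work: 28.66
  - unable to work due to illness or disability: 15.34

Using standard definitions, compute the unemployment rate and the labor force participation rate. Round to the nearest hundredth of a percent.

Unemployment rate ≈ 5.56%; labor force participation rate ≈ 70.55%.

Employed = 7.83 + 18.79 + 162.86 = 189.48 million (anyone who worked, including part-time for economic reasons, counts as employed).
Unemployed = 11.15 million.
Labor force = 189.48 + 11.15 = 200.63 million.
Not in labor force = 18.62 + 21.15 + 28.66 + 15.34 = 83.77 million (those not working and not actively searching are outside the labor force).
Civilian working-age population = 200.63 + 83.77 = 284.40 million.
Unemployment rate = 11.15 / 200.63 = 5.56%.
Labor force participation rate = 200.63 / 284.40 = 70.55%.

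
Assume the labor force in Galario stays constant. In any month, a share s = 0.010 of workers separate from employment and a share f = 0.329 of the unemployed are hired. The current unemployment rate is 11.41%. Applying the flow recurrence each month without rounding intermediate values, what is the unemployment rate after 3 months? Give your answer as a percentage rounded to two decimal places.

Unemployment rate after three months ≈ 5.39%.

With a fixed labor force, u_{t+1} = u_t + s·(1−u_t) − f·u_t = u_t·(1−s−f) + s.
Here 1−s−f = 0.661 and s = 0.010.
u_1 = 0.114100 × 0.661 + 0.010 = 0.085420.
u_2 = 0.085420 × 0.661 + 0.010 = 0.066463.
u_3 = 0.066463 × 0.661 + 0.010 = 0.053932.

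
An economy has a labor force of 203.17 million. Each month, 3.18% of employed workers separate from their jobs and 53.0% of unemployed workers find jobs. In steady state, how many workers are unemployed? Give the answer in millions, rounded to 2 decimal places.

Steady-state unemployment rate u* = s/(s+f) = 3.18/(3.18+53.0) = 0.056604.
Unemployed = u* × labor force = 0.056604 × 203.17 ≈ 11.50 million.

About 11.50 million are unemployed in steady state.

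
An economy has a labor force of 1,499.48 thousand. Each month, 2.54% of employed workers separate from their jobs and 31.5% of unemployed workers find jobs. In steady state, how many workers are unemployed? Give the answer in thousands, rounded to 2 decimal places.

Steady-state unemployment rate u* = s/(s+f) = 2.54/(2.54+31.5) = 0.074618.
Unemployed = u* × labor force = 0.074618 × 1,499.48 ≈ 111.89 thousand.

About 111.89 thousand are unemployed in steady state.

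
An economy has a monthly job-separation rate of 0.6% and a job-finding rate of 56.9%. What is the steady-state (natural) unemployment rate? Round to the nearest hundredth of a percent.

Steady-state unemployment rate ≈ 1.04%.

At steady state the flows balance: s·E = f·U, so U/(E+U) = s/(s+f).
u* = 0.6 / (0.6 + 56.9) = 0.6 / 57.50 = 1.04%.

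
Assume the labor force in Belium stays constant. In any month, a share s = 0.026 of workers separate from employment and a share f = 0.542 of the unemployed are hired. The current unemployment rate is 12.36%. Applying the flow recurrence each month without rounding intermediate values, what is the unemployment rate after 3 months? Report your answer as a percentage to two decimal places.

With a fixed labor force, u_{t+1} = u_t + s·(1−u_t) − f·u_t = u_t·(1−s−f) + s.
Here 1−s−f = 0.432 and s = 0.026.
u_1 = 0.123600 × 0.432 + 0.026 = 0.079395.
u_2 = 0.079395 × 0.432 + 0.026 = 0.060299.
u_3 = 0.060299 × 0.432 + 0.026 = 0.052049.

Unemployment rate after three months ≈ 5.20%.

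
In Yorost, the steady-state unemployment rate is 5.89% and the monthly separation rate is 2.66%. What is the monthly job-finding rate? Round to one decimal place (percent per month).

From u* = s/(s+f): f = s·(1−u)/u.
f = 2.66 × (1 − 0.0589) / 0.0589 = 2.5033 / 0.0589 ≈ 42.5% per month.

Job-finding rate ≈ 42.5% per month.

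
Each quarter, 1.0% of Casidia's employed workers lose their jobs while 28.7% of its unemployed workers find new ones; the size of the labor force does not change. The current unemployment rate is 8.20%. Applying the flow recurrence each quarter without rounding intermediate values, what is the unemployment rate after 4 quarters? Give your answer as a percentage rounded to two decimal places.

With a fixed labor force, u_{t+1} = u_t + s·(1−u_t) − f·u_t = u_t·(1−s−f) + s.
Here 1−s−f = 0.703 and s = 0.010.
u_1 = 0.082000 × 0.703 + 0.010 = 0.067646.
u_2 = 0.067646 × 0.703 + 0.010 = 0.057555.
u_3 = 0.057555 × 0.703 + 0.010 = 0.050461.
u_4 = 0.050461 × 0.703 + 0.010 = 0.045474.

Unemployment rate after four quarters ≈ 4.55%.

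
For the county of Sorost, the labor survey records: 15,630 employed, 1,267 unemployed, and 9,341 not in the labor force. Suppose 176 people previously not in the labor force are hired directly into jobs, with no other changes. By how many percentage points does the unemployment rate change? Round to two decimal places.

Initially, labor force = 15,630 + 1,267 = 16,897, so u = 1,267/16,897 = 7.50%.
After the change, employed and labor force both rise by 176; unemployed unchanged → E = 15,806, U = 1,267, labor force = 17,073.
New unemployment rate = 1,267 / 17,073 = 7.42%.
Change = 7.42% − 7.50% = −0.08 percentage points.

The unemployment rate changes by −0.08 percentage points.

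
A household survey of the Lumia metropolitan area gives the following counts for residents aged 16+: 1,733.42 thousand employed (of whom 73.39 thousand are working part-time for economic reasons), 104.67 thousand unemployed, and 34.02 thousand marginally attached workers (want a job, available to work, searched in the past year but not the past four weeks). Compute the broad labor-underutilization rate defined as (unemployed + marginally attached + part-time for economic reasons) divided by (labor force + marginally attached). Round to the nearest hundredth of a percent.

Labor force = 1,733.42 + 104.67 = 1,838.09 thousand.
Numerator = 104.67 + 34.02 + 73.39 = 212.08 thousand.
Denominator = 1,838.09 + 34.02 = 1,872.11 thousand.
Broad rate = 212.08 / 1,872.11 = 11.33%.

Broad underutilization rate ≈ 11.33%.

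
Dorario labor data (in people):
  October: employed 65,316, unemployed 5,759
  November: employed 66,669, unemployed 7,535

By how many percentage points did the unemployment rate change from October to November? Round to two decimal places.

The unemployment rate changed by +2.05 percentage points.

October: labor force = 65,316 + 5,759 = 71,075; u = 5,759/71,075 = 8.10%.
November: labor force = 66,669 + 7,535 = 74,204; u = 7,535/74,204 = 10.15%.
Change = 10.15% − 8.10% = +2.05 pp.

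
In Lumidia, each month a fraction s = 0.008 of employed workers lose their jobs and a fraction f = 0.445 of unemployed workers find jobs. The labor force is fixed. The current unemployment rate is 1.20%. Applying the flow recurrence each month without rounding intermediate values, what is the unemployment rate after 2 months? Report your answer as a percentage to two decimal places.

With a fixed labor force, u_{t+1} = u_t + s·(1−u_t) − f·u_t = u_t·(1−s−f) + s.
Here 1−s−f = 0.547 and s = 0.008.
u_1 = 0.012000 × 0.547 + 0.008 = 0.014564.
u_2 = 0.014564 × 0.547 + 0.008 = 0.015967.

Unemployment rate after two months ≈ 1.60%.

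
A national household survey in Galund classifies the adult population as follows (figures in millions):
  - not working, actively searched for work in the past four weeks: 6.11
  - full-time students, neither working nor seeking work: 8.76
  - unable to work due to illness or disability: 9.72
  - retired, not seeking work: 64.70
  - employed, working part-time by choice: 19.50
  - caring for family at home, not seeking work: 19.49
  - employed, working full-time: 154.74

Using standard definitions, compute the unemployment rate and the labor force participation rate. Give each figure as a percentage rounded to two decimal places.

Employed = 19.50 + 154.74 = 174.24 million.
Unemployed = 6.11 million.
Labor force = 174.24 + 6.11 = 180.35 million.
Not in labor force = 8.76 + 9.72 + 64.70 + 19.49 = 102.67 million (those not working and not actively searching are outside the labor force).
Civilian working-age population = 180.35 + 102.67 = 283.02 million.
Unemployment rate = 6.11 / 180.35 = 3.39%.
Labor force participation rate = 180.35 / 283.02 = 63.72%.

Unemployment rate ≈ 3.39%; labor force participation rate ≈ 63.72%.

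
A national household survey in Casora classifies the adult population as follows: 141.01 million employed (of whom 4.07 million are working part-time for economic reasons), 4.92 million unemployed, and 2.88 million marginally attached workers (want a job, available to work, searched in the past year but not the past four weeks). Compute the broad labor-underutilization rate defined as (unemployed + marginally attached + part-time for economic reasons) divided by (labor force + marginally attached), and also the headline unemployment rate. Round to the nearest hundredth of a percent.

Labor force = 141.01 + 4.92 = 145.93 million.
Numerator = 4.92 + 2.88 + 4.07 = 11.87 million.
Denominator = 145.93 + 2.88 = 148.81 million.
Broad rate = 11.87 / 148.81 = 7.98%.
Headline unemployment rate = 4.92 / 145.93 = 3.37%.

Broad underutilization rate ≈ 7.98%; headline unemployment rate ≈ 3.37%.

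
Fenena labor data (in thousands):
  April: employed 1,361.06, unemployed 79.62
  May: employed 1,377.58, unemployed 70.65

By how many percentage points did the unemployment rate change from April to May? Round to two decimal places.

The unemployment rate changed by −0.65 percentage points.

April: labor force = 1,361.06 + 79.62 = 1,440.68; u = 79.62/1,440.68 = 5.53%.
May: labor force = 1,377.58 + 70.65 = 1,448.23; u = 70.65/1,448.23 = 4.88%.
Change = 4.88% − 5.53% = −0.65 pp.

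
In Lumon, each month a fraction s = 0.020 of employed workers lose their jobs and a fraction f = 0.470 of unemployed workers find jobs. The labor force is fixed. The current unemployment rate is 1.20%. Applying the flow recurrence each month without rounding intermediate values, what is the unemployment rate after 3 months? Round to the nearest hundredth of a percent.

With a fixed labor force, u_{t+1} = u_t + s·(1−u_t) − f·u_t = u_t·(1−s−f) + s.
Here 1−s−f = 0.510 and s = 0.020.
u_1 = 0.012000 × 0.510 + 0.020 = 0.026120.
u_2 = 0.026120 × 0.510 + 0.020 = 0.033321.
u_3 = 0.033321 × 0.510 + 0.020 = 0.036994.

Unemployment rate after three months ≈ 3.70%.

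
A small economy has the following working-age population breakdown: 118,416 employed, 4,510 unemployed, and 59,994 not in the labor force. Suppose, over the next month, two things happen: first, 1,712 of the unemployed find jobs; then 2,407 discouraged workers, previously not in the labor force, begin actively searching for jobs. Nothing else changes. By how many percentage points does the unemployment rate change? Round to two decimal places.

Initially, labor force = 118,416 + 4,510 = 122,926, so u = 4,510/122,926 = 3.67%.
After the first change, unemployed falls and employed rises by 1,712; labor force unchanged → E = 120,128, U = 2,798, labor force = 122,926.
After the second change, unemployed and labor force both rise by 2,407 → E = 120,128, U = 5,205, labor force = 125,333.
New unemployment rate = 5,205 / 125,333 = 4.15%.
Change = 4.15% − 3.67% = +0.48 percentage points.

The unemployment rate changes by +0.48 percentage points.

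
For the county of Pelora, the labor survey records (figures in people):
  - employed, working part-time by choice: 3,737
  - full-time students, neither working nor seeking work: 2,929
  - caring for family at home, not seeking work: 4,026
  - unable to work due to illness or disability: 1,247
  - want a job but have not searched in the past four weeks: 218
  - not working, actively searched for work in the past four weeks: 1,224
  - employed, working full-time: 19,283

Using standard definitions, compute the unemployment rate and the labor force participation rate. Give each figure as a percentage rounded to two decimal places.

Employed = 3,737 + 19,283 = 23,020.
Unemployed = 1,224.
Labor force = 23,020 + 1,224 = 24,244.
Not in labor force = 2,929 + 4,026 + 1,247 + 218 = 8,420 (those not working and not actively searching are outside the labor force — including those who want a job but have given up searching).
Civilian working-age population = 24,244 + 8,420 = 32,664.
Unemployment rate = 1,224 / 24,244 = 5.05%.
Labor force participation rate = 24,244 / 32,664 = 74.22%.

Unemployment rate ≈ 5.05%; labor force participation rate ≈ 74.22%.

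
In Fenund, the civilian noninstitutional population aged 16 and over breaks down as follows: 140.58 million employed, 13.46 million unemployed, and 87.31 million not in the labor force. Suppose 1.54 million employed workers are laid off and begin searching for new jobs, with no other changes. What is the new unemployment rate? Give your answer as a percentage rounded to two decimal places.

New unemployment rate ≈ 9.74%.

Initially, labor force = 140.58 + 13.46 = 154.04 million, so u = 13.46/154.04 = 8.74%.
After the change, employed falls and unemployed rises by 1.54; labor force unchanged → E = 139.04, U = 15.00, labor force = 154.04 million.
New unemployment rate = 15.00 / 154.04 = 9.74%.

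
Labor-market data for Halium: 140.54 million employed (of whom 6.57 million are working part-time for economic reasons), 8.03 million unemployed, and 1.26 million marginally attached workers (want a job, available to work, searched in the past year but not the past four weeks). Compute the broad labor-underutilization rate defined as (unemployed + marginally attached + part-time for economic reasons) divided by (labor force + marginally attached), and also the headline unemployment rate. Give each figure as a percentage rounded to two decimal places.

Labor force = 140.54 + 8.03 = 148.57 million.
Numerator = 8.03 + 1.26 + 6.57 = 15.86 million.
Denominator = 148.57 + 1.26 = 149.83 million.
Broad rate = 15.86 / 149.83 = 10.59%.
Headline unemployment rate = 8.03 / 148.57 = 5.40%.

Broad underutilization rate ≈ 10.59%; headline unemployment rate ≈ 5.40%.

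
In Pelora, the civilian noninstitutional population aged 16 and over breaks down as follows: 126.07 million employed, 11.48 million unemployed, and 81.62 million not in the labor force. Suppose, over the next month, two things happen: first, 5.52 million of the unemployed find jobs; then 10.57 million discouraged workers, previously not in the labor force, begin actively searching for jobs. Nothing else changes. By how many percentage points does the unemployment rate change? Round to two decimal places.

The unemployment rate changes by +2.81 percentage points.

Initially, labor force = 126.07 + 11.48 = 137.55 million, so u = 11.48/137.55 = 8.35%.
After the first change, unemployed falls and employed rises by 5.52; labor force unchanged → E = 131.59, U = 5.96, labor force = 137.55 million.
After the second change, unemployed and labor force both rise by 10.57 → E = 131.59, U = 16.53, labor force = 148.12 million.
New unemployment rate = 16.53 / 148.12 = 11.16%.
Change = 11.16% − 8.35% = +2.81 percentage points.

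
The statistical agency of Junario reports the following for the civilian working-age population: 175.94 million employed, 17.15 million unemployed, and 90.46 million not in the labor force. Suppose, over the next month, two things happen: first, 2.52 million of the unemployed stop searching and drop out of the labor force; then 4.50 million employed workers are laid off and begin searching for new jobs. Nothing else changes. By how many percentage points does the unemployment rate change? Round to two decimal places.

Initially, labor force = 175.94 + 17.15 = 193.09 million, so u = 17.15/193.09 = 8.88%.
After the first change, unemployed and labor force both fall by 2.52 → E = 175.94, U = 14.63, labor force = 190.57 million.
After the second change, employed falls and unemployed rises by 4.50; labor force unchanged → E = 171.44, U = 19.13, labor force = 190.57 million.
New unemployment rate = 19.13 / 190.57 = 10.04%.
Change = 10.04% − 8.88% = +1.16 percentage points.

The unemployment rate changes by +1.16 percentage points.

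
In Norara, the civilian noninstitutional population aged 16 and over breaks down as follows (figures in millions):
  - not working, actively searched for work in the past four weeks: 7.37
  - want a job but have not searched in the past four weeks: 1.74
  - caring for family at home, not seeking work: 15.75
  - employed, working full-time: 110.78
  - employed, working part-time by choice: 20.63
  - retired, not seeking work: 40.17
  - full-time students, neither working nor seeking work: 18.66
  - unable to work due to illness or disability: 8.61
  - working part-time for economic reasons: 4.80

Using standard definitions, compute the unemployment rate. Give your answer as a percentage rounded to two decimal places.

Employed = 110.78 + 20.63 + 4.80 = 136.21 million (anyone who worked, including part-time for economic reasons, counts as employed).
Unemployed = 7.37 million.
Labor force = 136.21 + 7.37 = 143.58 million.
Unemployment rate = 7.37 / 143.58 = 5.13%.

Unemployment rate ≈ 5.13%.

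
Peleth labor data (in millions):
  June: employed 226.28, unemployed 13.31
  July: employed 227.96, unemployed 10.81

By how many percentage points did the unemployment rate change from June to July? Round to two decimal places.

June: labor force = 226.28 + 13.31 = 239.59; u = 13.31/239.59 = 5.56%.
July: labor force = 227.96 + 10.81 = 238.77; u = 10.81/238.77 = 4.53%.
Change = 4.53% − 5.56% = −1.03 pp.

The unemployment rate changed by −1.03 percentage points.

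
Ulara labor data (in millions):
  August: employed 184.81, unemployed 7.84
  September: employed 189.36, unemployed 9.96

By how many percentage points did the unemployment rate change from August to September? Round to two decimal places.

The unemployment rate changed by +0.93 percentage points.

August: labor force = 184.81 + 7.84 = 192.65; u = 7.84/192.65 = 4.07%.
September: labor force = 189.36 + 9.96 = 199.32; u = 9.96/199.32 = 5.00%.
Change = 5.00% − 4.07% = +0.93 pp.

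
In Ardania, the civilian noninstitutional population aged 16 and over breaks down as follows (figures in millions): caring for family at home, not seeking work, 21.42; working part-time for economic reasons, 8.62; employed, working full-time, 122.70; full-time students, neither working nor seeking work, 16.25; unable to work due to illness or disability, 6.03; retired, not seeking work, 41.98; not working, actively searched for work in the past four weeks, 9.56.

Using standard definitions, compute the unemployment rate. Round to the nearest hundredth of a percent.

Unemployment rate ≈ 6.79%.

Employed = 8.62 + 122.70 = 131.32 million (anyone who worked, including part-time for economic reasons, counts as employed).
Unemployed = 9.56 million.
Labor force = 131.32 + 9.56 = 140.88 million.
Unemployment rate = 9.56 / 140.88 = 6.79%.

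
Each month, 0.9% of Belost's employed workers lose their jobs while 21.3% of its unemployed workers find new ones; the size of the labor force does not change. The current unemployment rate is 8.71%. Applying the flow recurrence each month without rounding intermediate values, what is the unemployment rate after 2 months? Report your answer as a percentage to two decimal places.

With a fixed labor force, u_{t+1} = u_t + s·(1−u_t) − f·u_t = u_t·(1−s−f) + s.
Here 1−s−f = 0.778 and s = 0.009.
u_1 = 0.087100 × 0.778 + 0.009 = 0.076764.
u_2 = 0.076764 × 0.778 + 0.009 = 0.068722.

Unemployment rate after two months ≈ 6.87%.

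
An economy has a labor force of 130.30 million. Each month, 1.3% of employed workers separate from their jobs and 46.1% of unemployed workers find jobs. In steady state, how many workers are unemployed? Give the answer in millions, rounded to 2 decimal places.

About 3.57 million are unemployed in steady state.

Steady-state unemployment rate u* = s/(s+f) = 1.3/(1.3+46.1) = 0.027426.
Unemployed = u* × labor force = 0.027426 × 130.30 ≈ 3.57 million.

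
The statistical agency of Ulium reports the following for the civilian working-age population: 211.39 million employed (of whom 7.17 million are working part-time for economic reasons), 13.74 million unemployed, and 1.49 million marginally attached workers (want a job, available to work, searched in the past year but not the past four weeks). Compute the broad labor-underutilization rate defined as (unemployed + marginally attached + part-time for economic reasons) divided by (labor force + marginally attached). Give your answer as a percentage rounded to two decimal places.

Labor force = 211.39 + 13.74 = 225.13 million.
Numerator = 13.74 + 1.49 + 7.17 = 22.40 million.
Denominator = 225.13 + 1.49 = 226.62 million.
Broad rate = 22.40 / 226.62 = 9.88%.

Broad underutilization rate ≈ 9.88%.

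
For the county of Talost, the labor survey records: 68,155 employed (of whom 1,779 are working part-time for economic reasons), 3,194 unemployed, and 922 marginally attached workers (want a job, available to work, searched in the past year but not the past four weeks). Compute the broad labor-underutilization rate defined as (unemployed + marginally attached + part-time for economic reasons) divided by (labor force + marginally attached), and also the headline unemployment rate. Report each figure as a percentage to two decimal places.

Labor force = 68,155 + 3,194 = 71,349.
Numerator = 3,194 + 922 + 1,779 = 5,895.
Denominator = 71,349 + 922 = 72,271.
Broad rate = 5,895 / 72,271 = 8.16%.
Headline unemployment rate = 3,194 / 71,349 = 4.48%.

Broad underutilization rate ≈ 8.16%; headline unemployment rate ≈ 4.48%.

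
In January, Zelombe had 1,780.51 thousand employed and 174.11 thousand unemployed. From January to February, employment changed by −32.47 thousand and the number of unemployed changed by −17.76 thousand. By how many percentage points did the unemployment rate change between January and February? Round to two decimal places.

January: labor force = 1,780.51 + 174.11 = 1,954.62; u = 174.11/1,954.62 = 8.91%.
February: labor force = 1,748.04 + 156.35 = 1,904.39; u = 156.35/1,904.39 = 8.21%.
Change = 8.21% − 8.91% = −0.70 pp.

The unemployment rate changed by −0.70 percentage points.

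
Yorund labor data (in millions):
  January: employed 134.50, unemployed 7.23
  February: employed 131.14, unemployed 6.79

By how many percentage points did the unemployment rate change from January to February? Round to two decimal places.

The unemployment rate changed by −0.18 percentage points.

January: labor force = 134.50 + 7.23 = 141.73; u = 7.23/141.73 = 5.10%.
February: labor force = 131.14 + 6.79 = 137.93; u = 6.79/137.93 = 4.92%.
Change = 4.92% − 5.10% = −0.18 pp.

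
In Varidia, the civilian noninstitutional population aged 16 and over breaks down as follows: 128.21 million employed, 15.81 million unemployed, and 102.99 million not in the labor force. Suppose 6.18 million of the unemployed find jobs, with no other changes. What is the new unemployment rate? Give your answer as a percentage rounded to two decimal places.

Initially, labor force = 128.21 + 15.81 = 144.02 million, so u = 15.81/144.02 = 10.98%.
After the change, unemployed falls and employed rises by 6.18; labor force unchanged → E = 134.39, U = 9.63, labor force = 144.02 million.
New unemployment rate = 9.63 / 144.02 = 6.69%.

New unemployment rate ≈ 6.69%.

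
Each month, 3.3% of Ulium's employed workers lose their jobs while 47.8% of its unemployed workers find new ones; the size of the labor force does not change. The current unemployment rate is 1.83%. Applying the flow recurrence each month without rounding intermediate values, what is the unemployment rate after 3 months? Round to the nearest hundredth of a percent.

With a fixed labor force, u_{t+1} = u_t + s·(1−u_t) − f·u_t = u_t·(1−s−f) + s.
Here 1−s−f = 0.489 and s = 0.033.
u_1 = 0.018300 × 0.489 + 0.033 = 0.041949.
u_2 = 0.041949 × 0.489 + 0.033 = 0.053513.
u_3 = 0.053513 × 0.489 + 0.033 = 0.059168.

Unemployment rate after three months ≈ 5.92%.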